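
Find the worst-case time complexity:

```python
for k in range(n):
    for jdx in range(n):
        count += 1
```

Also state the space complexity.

Time complexity: O(n^2).
Space complexity: O(1).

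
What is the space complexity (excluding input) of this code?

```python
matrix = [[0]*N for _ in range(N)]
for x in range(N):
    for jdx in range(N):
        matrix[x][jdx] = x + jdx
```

Space complexity: O(n^2).
A 2D structure of size n x n is allocated.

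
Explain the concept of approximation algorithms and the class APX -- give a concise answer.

An approximation algorithm finds solutions within a guaranteed factor of optimal in polynomial time. APX is the class of optimization problems with constant-factor polynomial-time approximation algorithms. Vertex Cover is in APX (2-approximation). Unless P = NP, TSP has no constant-factor approximation, but Metric TSP has a 3/2-approximation.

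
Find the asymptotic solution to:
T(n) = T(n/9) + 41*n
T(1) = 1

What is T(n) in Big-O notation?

Geometric series: 41*n*(1 + 1/9 + 1/9^2 + ...) = O(n). T(n) = O(n).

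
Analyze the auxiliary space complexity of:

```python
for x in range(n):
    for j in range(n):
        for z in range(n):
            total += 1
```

Space complexity: O(1).
Only a constant amount of auxiliary storage is used; nothing grows with n.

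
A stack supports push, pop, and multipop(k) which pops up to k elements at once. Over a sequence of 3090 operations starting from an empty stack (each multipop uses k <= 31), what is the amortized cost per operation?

Each element is pushed exactly once and popped at most once (whether by pop or as part of a multipop). So the total number of individual pops over the whole sequence is at most the number of pushes, which is at most 3090. Total work <= 2 * 3090, hence O(1) amortized per operation.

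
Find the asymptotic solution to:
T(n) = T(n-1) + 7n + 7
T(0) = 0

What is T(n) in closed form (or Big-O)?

Dominant term in sum is 7*sum(i, i=1..n) = 7*n*(n+1)/2 = O(n^2).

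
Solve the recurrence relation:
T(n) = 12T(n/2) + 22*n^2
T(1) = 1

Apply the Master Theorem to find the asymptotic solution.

a=12, b=2, f(n)=22*n^2. log_2(12) = 3.585. Case 1 of Master Theorem: T(n) = O(n^3.585).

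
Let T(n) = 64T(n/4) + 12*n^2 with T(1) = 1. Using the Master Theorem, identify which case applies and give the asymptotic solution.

a=64, b=4, f(n)=12*n^2.
log_4(64) = 3 > 2.
Since f(n) = O(n^2) is polynomially smaller than n^3, Case 1 applies.
T(n) = Theta(n^3).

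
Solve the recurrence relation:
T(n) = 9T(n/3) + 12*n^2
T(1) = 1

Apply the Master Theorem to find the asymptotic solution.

a=9, b=3, f(n)=12*n^2. log_3(9) = 2. Case 2: T(n) = O(n^2 log n).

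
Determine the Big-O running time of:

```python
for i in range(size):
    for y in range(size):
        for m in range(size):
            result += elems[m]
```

Time complexity: O(n^3).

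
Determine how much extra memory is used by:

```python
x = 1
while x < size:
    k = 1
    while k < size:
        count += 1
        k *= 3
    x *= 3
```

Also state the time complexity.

Space complexity: O(1).
Only a constant amount of auxiliary storage is used; nothing grows with n.
Time complexity: O(log^2 n).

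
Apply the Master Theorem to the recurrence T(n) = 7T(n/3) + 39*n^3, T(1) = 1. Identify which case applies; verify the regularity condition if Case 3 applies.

a=7, b=3, f(n)=39*n^3.
log_3(7) = 1.771 < 3.
f(n) = Omega(n^(1.771+epsilon)) for some epsilon > 0, so Case 3 is the candidate.
Regularity: a*f(n/b) = 7*39*(n/3)^3 = (7/27)*39*n^3 <= c*f(n) with c = 7/27 < 1. Satisfied.
Case 3: T(n) = Theta(n^3).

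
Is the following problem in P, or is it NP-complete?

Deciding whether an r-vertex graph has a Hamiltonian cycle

This problem is NP-complete: one of Karp's 21 NP-complete problems.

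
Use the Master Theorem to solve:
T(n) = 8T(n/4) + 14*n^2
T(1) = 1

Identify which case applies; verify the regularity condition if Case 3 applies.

a=8, b=4, f(n)=14*n^2.
log_4(8) = 1.5 < 2.
f(n) = Omega(n^(1.5+epsilon)) for some epsilon > 0, so Case 3 is the candidate.
Regularity: a*f(n/b) = 8*14*(n/4)^2 = (8/16)*14*n^2 <= c*f(n) with c = 8/16 < 1. Satisfied.
Case 3: T(n) = Theta(n^2).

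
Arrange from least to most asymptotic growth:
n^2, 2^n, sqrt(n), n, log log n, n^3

Ordered by growth rate: log log n < sqrt(n) < n < n^2 < n^3 < 2^n.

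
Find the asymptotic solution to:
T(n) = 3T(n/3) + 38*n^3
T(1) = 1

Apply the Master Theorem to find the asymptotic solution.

a=3, b=3, f(n)=38*n^3. log_3(3) = 1 < 3. Case 3: T(n) = O(n^3).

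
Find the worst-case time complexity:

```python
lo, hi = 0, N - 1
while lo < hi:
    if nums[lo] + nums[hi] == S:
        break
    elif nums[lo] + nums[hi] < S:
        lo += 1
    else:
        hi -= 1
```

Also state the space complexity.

Time complexity: O(n).
Space complexity: O(1).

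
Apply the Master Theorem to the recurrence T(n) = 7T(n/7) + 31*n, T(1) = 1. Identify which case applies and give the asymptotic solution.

a=7, b=7, f(n)=31*n.
log_7(7) = 1, so n^(log_b(a)) = n.
f(n) = Theta(n), so Case 2 applies.
T(n) = Theta(n log n).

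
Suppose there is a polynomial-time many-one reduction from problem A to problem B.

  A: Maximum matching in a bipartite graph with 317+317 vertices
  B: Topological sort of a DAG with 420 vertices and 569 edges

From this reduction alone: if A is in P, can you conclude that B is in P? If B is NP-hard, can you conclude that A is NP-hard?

A poly-time reduction A <=_p B transfers tractability DOWN (B easy => A easy) and hardness UP (A hard => B hard), not the reverse.
From A in P, the reduction alone does NOT give B in P: any problem in P trivially reduces to SAT, yet SAT is not known to be in P.
From B NP-hard, the reduction alone does NOT give A NP-hard: again, easy problems reduce to hard ones.
(Here in fact A is P and B is P.)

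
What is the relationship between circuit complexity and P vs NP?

A language is in P iff it has polynomial-size uniform circuit families. P/poly contains all languages decidable by polynomial-size circuits (even non-uniform). If NP is not in P/poly, then P != NP. Proving super-polynomial circuit lower bounds for an NP problem would separate P from NP.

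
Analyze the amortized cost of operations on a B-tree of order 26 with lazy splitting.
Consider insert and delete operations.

In a B-tree of order 26, a node splits when it has 26 keys. With lazy splitting, we use potential Phi = number of full nodes + number of near-empty nodes. Each split costs O(1) but reduces potential. Between splits, at least 13 insertions must occur in that node. Amortized structural cost is O(1) per operation, plus O(log_26 n) traversal.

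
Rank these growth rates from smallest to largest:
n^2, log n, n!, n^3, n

Ordered by growth rate: log n < n < n^2 < n^3 < n!.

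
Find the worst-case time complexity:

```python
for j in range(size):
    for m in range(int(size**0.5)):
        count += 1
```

Time complexity: O(n * sqrt(n)).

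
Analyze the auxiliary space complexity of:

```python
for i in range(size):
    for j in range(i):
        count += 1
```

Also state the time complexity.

Space complexity: O(1).
Only a constant amount of auxiliary storage is used; nothing grows with n.
Time complexity: O(n^2).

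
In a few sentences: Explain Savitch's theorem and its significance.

Savitch's theorem states that NSPACE(f(n)) is contained in DSPACE(f(n)^2) for f(n) >= log n. In particular, NPSPACE = PSPACE, meaning nondeterminism does not significantly help for space-bounded computation. This contrasts with time, where we do not know if P = NP.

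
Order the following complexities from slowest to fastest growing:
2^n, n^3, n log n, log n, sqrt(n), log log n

Ordered by growth rate: log log n < log n < sqrt(n) < n log n < n^3 < 2^n.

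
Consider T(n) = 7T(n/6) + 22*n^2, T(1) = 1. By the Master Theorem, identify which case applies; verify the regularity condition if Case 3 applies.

a=7, b=6, f(n)=22*n^2.
log_6(7) = 1.086 < 2.
f(n) = Omega(n^(1.086+epsilon)) for some epsilon > 0, so Case 3 is the candidate.
Regularity: a*f(n/b) = 7*22*(n/6)^2 = (7/36)*22*n^2 <= c*f(n) with c = 7/36 < 1. Satisfied.
Case 3: T(n) = Theta(n^2).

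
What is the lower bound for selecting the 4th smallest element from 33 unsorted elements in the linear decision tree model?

Selecting the 4th smallest of 33 elements requires Omega(n) comparisons. Every element must be compared at least once. The BFPRT algorithm achieves O(n), making this tight.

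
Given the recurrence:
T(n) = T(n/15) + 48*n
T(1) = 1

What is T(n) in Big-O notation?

Geometric series: 48*n*(1 + 1/15 + 1/15^2 + ...) = O(n). T(n) = O(n).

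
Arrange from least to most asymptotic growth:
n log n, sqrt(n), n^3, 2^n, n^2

Ordered by growth rate: sqrt(n) < n log n < n^2 < n^3 < 2^n.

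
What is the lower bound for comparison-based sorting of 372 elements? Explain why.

A comparison-based sorting algorithm corresponds to a decision tree. With 372! possible permutations, the tree has 372! leaves. The height is at least log_2(372!) = Omega(n log n) by Stirling's approximation.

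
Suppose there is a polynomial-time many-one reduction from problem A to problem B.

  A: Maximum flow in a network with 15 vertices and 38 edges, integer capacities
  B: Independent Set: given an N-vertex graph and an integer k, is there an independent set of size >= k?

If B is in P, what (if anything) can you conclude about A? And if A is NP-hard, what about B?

A poly-time reduction A <=_p B means any A-instance can be transformed to a B-instance in poly time.
If B is in P: compose the reduction with B's poly-time algorithm to solve A in poly time, so A is in P.
If A is NP-hard: every NP problem reduces to A, which reduces to B; composing reductions, every NP problem reduces to B, so B is NP-hard.
(Here in fact A is P and B is NP-complete.)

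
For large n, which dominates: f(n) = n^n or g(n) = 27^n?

f(n) = n^n grows faster: n^n / 27^n = (n/27)^n -> infinity once n > 27.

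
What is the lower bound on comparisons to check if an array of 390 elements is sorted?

To verify 390 elements are sorted, we must compare each consecutive pair. Skipping any pair allows an adversary to swap them. Therefore 389 comparisons are necessary and sufficient.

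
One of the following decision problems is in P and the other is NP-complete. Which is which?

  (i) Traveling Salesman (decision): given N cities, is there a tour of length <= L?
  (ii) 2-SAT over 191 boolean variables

(i) is NP-complete: reduces from Hamiltonian Cycle.
(ii) is P: 2-SAT is solvable in linear time via implication-graph SCCs.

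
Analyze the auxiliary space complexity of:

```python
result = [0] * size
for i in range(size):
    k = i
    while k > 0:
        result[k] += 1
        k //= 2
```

Space complexity: O(n).
Auxiliary storage grows linearly with the input size n in the worst case.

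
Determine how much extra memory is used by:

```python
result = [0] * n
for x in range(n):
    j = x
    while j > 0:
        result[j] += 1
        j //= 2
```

Space complexity: O(n).
Auxiliary storage grows linearly with the input size n in the worst case.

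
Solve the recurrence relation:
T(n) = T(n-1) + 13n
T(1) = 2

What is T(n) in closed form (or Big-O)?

Unrolling: T(n) = 2 + 13*(2 + 3 + ... + n) = 2 + 13*(n(n+1)/2 - 1) = O(n^2).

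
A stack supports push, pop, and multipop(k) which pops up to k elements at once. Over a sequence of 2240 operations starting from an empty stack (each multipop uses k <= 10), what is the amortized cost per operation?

Each element is pushed exactly once and popped at most once (whether by pop or as part of a multipop). So the total number of individual pops over the whole sequence is at most the number of pushes, which is at most 2240. Total work <= 2 * 2240, hence O(1) amortized per operation.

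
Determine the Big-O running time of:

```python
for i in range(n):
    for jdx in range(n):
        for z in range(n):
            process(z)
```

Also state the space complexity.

Time complexity: O(n^3).
Space complexity: O(1).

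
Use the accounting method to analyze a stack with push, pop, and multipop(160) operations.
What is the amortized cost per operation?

Assign 2 credits per push (1 for the push, 1 saved for a future pop). Each pop or element popped by multipop(160) uses 1 saved credit. Total credits never go negative, so amortized cost is O(1).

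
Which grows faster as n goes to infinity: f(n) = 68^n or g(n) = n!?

g(n) = n! grows faster: n!/68^n -> infinity by Stirling.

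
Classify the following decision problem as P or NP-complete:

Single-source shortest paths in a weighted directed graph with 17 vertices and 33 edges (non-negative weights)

This problem is in P: Dijkstra's algorithm runs in O((V+E) log V).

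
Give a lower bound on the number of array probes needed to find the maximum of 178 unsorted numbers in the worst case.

Adversary: any unprobed cell could hold a value larger than everything seen so far. If fewer than 178 cells are probed, the adversary places the max in an unprobed cell. So all 178 cells must be examined; together with 178-1 comparisons this is tight.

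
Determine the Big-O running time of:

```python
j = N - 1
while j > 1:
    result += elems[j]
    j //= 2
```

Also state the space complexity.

Time complexity: O(log n).
Space complexity: O(1).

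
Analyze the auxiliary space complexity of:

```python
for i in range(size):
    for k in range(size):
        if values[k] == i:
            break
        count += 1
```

Space complexity: O(1).
Only a constant amount of auxiliary storage is used; nothing grows with n.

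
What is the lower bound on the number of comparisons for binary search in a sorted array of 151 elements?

With 151 possible positions, we need at least ceil(log_2(151)) = 8 comparisons. Each comparison splits the remaining candidates by at most half.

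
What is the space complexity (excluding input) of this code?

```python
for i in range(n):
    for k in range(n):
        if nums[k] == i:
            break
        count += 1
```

Space complexity: O(1).
Only a constant amount of auxiliary storage is used; nothing grows with n.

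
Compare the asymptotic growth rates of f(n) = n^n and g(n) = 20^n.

f(n) = n^n grows faster: n^n / 20^n = (n/20)^n -> infinity once n > 20.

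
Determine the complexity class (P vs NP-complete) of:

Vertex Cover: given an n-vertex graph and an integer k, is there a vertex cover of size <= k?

This problem is NP-complete: one of Karp's 21 NP-complete problems (with k part of the input; for any fixed constant k it is in P).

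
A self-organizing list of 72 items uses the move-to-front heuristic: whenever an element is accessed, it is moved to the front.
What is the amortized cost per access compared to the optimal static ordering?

With potential Phi = number of inversions between the MTF list and the optimal static list (at most C(72,2)), each access has amortized cost at most 2 * (cost under optimal static ordering). This is the move-to-front 2-competitiveness result.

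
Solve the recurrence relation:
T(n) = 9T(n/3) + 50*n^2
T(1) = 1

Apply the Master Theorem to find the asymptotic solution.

a=9, b=3, f(n)=50*n^2. log_3(9) = 2. Case 2: T(n) = O(n^2 log n).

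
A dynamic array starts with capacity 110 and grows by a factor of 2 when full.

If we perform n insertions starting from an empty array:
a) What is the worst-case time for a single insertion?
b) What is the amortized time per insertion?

(a) Worst-case single insertion: O(n) -- when the array is full at capacity c, the resize copies all c elements, and c can be Theta(n).
(b) Resizes happen at sizes 110, 220, 440, ... Total copy cost for n insertions: 110 + 220 + ... = O(n) (geometric series with ratio 1/2). Amortized cost per insertion: O(n)/n = O(1).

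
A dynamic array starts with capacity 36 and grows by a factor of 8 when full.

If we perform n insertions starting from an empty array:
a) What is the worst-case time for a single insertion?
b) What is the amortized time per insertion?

(a) Worst-case single insertion: O(n) -- when the array is full at capacity c, the resize copies all c elements, and c can be Theta(n).
(b) Resizes happen at sizes 36, 288, 2304, ... Total copy cost for n insertions: 36 + 288 + ... = O(n) (geometric series with ratio 1/8). Amortized cost per insertion: O(n)/n = O(1).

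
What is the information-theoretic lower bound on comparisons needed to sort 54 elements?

There are 54! = 230843697339241380472092742683027581083278564571807941132288000000000000 possible orderings. Each comparison gives 1 bit. We need at least ceil(log_2(230843697339241380472092742683027581083278564571807941132288000000000000)) = 238 comparisons.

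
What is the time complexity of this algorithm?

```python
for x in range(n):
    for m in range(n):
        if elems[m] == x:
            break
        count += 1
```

Time complexity: O(n^2).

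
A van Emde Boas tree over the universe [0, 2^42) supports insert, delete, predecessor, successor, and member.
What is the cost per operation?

vEB recursively partitions [0, 4398046511104) into sqrt(u) clusters of size sqrt(u). Each operation recurses into either one cluster or the summary, never both: T(u) = T(sqrt(u)) + O(1) => T(u) = O(log log u) = O(log 42). This is worst-case, not just amortized.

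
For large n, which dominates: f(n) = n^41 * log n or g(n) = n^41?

f(n) = n^41 * log n grows faster: extra log n factor -> infinity.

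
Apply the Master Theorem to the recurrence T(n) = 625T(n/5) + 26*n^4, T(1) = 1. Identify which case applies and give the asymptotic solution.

a=625, b=5, f(n)=26*n^4.
log_5(625) = 4, so n^(log_b(a)) = n^4.
f(n) = Theta(n^4), so Case 2 applies.
T(n) = Theta(n^4 log n).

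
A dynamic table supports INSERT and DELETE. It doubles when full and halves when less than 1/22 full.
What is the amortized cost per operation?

Using potential function Phi = |2*num_items - table_size| when load > 1/2, and Phi = table_size/2 - num_items otherwise. The gap of 1/22 vs 1/2 for shrinking prevents thrashing. Both insert and delete have O(1) amortized cost.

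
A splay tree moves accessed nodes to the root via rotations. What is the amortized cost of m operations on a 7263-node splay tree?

Using a potential function Phi = sum of log(size of subtree) for each node, each splay operation has amortized cost O(log n) where n = 7263. Bad individual operations (O(n)) are offset by decreased potential.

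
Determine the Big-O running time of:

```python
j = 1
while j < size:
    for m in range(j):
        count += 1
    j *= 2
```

Time complexity: O(n).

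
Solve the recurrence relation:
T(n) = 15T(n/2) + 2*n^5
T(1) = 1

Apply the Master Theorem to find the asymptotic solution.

a=15, b=2, f(n)=2*n^5. log_2(15) = 3.907 < 5. Case 3: T(n) = O(n^5).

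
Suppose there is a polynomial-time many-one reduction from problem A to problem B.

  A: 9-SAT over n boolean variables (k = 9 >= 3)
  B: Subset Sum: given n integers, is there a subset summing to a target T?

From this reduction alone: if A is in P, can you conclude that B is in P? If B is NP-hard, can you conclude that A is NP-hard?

A poly-time reduction A <=_p B transfers tractability DOWN (B easy => A easy) and hardness UP (A hard => B hard), not the reverse.
From A in P, the reduction alone does NOT give B in P: any problem in P trivially reduces to SAT, yet SAT is not known to be in P.
From B NP-hard, the reduction alone does NOT give A NP-hard: again, easy problems reduce to hard ones.
(Here in fact A is NP-complete and B is NP-complete.)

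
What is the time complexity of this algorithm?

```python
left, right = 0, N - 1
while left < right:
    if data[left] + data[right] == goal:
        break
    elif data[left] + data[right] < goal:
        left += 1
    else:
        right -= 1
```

Time complexity: O(n).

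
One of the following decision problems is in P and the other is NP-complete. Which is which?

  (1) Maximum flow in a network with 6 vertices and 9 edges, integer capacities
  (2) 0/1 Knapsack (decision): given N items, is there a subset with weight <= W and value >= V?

(1) is P: Edmonds-Karp / push-relabel run in polynomial time.
(2) is NP-complete: reduces from Subset Sum.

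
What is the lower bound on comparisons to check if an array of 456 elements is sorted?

To verify 456 elements are sorted, we must compare each consecutive pair. Skipping any pair allows an adversary to swap them. Therefore 455 comparisons are necessary and sufficient.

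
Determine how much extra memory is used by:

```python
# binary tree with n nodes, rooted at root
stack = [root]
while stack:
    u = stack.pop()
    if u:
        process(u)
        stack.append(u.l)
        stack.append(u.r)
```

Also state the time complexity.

Space complexity: O(n).
Auxiliary storage grows linearly with the input size n in the worst case.
Time complexity: O(n).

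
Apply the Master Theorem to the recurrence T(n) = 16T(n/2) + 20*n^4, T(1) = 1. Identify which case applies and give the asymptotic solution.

a=16, b=2, f(n)=20*n^4.
log_2(16) = 4, so n^(log_b(a)) = n^4.
f(n) = Theta(n^4), so Case 2 applies.
T(n) = Theta(n^4 log n).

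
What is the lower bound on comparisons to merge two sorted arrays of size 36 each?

To merge two sorted arrays of size 36, we need at least 71 comparisons in the worst case. An adversary can force every element to be compared.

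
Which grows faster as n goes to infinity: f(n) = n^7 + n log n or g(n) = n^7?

f(n) = n^7 + n log n and g(n) = n^7 are Theta of each other: the lower-order n log n term is o(n^7); both are Theta(n^7).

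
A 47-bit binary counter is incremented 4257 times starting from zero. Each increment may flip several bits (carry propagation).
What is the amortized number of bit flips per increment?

Bit i flips on every 2^i-th increment, so over 4257 increments bit i flips floor(4257/2^i) times. Summing over i: total flips < 2 * 4257. Amortized: < 2 = O(1) per increment.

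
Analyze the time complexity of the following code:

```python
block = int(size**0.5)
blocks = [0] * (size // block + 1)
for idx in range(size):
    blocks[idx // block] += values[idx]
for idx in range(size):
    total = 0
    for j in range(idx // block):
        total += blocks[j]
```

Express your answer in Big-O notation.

Time complexity: O(n * sqrt(n)).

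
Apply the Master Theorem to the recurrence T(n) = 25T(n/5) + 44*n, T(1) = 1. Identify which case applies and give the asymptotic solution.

a=25, b=5, f(n)=44*n.
log_5(25) = 2 > 1.
Since f(n) = O(n^1) is polynomially smaller than n^2, Case 1 applies.
T(n) = Theta(n^2).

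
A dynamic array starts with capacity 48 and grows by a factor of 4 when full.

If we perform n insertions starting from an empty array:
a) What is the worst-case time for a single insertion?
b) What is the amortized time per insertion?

(a) Worst-case single insertion: O(n) -- when the array is full at capacity c, the resize copies all c elements, and c can be Theta(n).
(b) Resizes happen at sizes 48, 192, 768, ... Total copy cost for n insertions: 48 + 192 + ... = O(n) (geometric series with ratio 1/4). Amortized cost per insertion: O(n)/n = O(1).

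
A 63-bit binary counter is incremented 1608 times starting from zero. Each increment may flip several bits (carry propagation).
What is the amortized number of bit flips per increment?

Bit i flips on every 2^i-th increment, so over 1608 increments bit i flips floor(1608/2^i) times. Summing over i: total flips < 2 * 1608. Amortized: < 2 = O(1) per increment.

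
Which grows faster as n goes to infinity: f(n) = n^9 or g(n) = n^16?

g(n) = n^16 grows faster: n^16/n^9 = n^7 -> infinity.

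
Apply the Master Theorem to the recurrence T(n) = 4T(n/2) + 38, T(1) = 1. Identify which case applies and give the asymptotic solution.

a=4, b=2, f(n)=38.
log_2(4) = 2 > 0.
Since f(n) = O(n^0) is polynomially smaller than n^2, Case 1 applies.
T(n) = Theta(n^2).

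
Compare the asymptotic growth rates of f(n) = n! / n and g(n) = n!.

g(n) = n! grows faster: the ratio n!/(n!/n) = n -> infinity.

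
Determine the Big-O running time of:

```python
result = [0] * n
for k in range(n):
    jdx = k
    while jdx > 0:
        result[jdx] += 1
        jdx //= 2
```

Time complexity: O(n log n).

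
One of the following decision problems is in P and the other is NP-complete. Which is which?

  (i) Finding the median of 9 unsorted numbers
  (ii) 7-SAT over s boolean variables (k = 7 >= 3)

(i) is P: linear-time selection (median-of-medians) runs in O(n).
(ii) is NP-complete: 3-SAT is NP-complete (Cook-Levin); k-SAT for k>=3 reduces from 3-SAT.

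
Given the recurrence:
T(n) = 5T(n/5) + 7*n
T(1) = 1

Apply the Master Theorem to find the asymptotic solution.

a=5, b=5, f(n)=7*n. log_5(5) = 1. Case 2: T(n) = O(n log n).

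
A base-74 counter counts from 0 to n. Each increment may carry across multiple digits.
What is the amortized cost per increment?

Digit at position i changes every 74^i increments. Total digit changes over n increments: n * 74/(74-1) = O(n). Amortized: O(1).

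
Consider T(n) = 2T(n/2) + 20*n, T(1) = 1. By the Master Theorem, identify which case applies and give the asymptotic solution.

a=2, b=2, f(n)=20*n.
log_2(2) = 1, so n^(log_b(a)) = n.
f(n) = Theta(n), so Case 2 applies.
T(n) = Theta(n log n).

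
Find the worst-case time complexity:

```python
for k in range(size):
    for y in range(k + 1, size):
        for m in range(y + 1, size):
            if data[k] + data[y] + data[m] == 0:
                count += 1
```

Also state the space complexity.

Time complexity: O(n^3).
Space complexity: O(1).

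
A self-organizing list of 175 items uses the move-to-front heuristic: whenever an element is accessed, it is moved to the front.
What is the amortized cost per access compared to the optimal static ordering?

With potential Phi = number of inversions between the MTF list and the optimal static list (at most C(175,2)), each access has amortized cost at most 2 * (cost under optimal static ordering). This is the move-to-front 2-competitiveness result.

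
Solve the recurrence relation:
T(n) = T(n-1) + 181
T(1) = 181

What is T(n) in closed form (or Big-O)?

Unrolling: T(n) = T(n-1) + 181 = T(n-2) + 2*181 = ... = T(1) + (n-1)*181 = 181 + (n-1)*181 = 181n.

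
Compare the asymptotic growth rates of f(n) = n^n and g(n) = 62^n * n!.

g(n) = 62^n * n! grows faster: by Stirling n! ~ sqrt(2 pi n)(n/e)^n, so 62^n n! / n^n ~ (62/e)^n sqrt(2 pi n) -> infinity since 62/e > 1.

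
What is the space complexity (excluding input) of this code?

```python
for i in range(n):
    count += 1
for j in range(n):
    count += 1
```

Space complexity: O(1).
Only a constant amount of auxiliary storage is used; nothing grows with n.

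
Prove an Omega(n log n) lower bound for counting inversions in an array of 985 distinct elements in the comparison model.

Decision-tree argument: at any leaf, the comparisons made (with transitivity) must totally order all 985 elements -- otherwise some pair (i,j) is unordered, and an adversary can present two inputs agreeing on every comparison made but with that pair flipped, changing the inversion count by 1, so the leaf's output is wrong on one of them. Hence the tree has >= 985! leaves and height >= log_2(985!) = Omega(n log n). Modified merge sort achieves O(n log n).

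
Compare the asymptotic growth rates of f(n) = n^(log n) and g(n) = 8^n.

g(n) = 8^n grows faster: take logs: log(n^(log n)) = (log n)^2, log(8^n) = n log 8; n dominates (log n)^2.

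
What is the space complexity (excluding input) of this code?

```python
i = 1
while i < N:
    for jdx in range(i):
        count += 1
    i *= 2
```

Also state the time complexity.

Space complexity: O(1).
Only a constant amount of auxiliary storage is used; nothing grows with n.
Time complexity: O(n).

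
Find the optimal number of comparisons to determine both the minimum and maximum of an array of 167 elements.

Naive approach: 332 comparisons (166 for max + 166 for min).
Optimal: Compare elements in pairs first (floor(n/2) = 83 comparisons), then find max among winners and min among losers (83 comparisons each).
Total: ceil(3n/2) - 2 = 249 comparisons. An adversary argument shows this is also a lower bound.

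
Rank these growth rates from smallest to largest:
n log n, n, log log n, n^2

Ordered by growth rate: log log n < n < n log n < n^2.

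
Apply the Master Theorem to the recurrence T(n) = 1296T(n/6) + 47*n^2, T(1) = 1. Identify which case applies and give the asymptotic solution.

a=1296, b=6, f(n)=47*n^2.
log_6(1296) = 4 > 2.
Since f(n) = O(n^2) is polynomially smaller than n^4, Case 1 applies.
T(n) = Theta(n^4).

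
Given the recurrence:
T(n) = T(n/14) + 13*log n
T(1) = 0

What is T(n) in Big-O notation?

Each of the log_14(n) levels adds O(log n). T(n) = O(log^2 n).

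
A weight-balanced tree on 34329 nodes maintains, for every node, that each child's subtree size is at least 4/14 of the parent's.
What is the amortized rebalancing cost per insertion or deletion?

With balance ratio 4/14, tree height is O(log_{14/4}(34329)) = O(log n). A rebalance at a node of size s costs O(s) but requires Omega(s) updates in that subtree to retrigger. Summed over the O(log n) ancestors of the touched leaf, amortized rebalancing is O(log n).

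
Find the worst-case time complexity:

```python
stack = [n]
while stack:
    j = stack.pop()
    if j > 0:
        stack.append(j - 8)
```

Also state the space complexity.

Time complexity: O(n).
Space complexity: O(1).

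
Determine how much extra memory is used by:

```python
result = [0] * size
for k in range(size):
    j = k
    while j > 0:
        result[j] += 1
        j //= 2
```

Space complexity: O(n).
Auxiliary storage grows linearly with the input size n in the worst case.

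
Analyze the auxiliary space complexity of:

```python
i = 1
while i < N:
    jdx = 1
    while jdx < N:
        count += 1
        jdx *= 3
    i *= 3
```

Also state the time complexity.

Space complexity: O(1).
Only a constant amount of auxiliary storage is used; nothing grows with n.
Time complexity: O(log^2 n).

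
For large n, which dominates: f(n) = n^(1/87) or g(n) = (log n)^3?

f(n) = n^(1/87) grows faster: any positive power of n dominates any polylog.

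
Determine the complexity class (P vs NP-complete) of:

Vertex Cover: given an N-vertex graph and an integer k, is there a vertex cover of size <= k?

This problem is NP-complete: one of Karp's 21 NP-complete problems (with k part of the input; for any fixed constant k it is in P).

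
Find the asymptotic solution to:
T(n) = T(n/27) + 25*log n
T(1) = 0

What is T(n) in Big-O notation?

Each of the log_27(n) levels adds O(log n). T(n) = O(log^2 n).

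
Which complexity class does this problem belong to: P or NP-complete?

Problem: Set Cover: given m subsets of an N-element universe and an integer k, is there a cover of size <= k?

This problem is NP-complete: one of Karp's 21 NP-complete problems (with k part of the input).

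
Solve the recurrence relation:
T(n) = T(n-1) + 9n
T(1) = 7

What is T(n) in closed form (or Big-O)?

Unrolling: T(n) = 7 + 9*(2 + 3 + ... + n) = 7 + 9*(n(n+1)/2 - 1) = O(n^2).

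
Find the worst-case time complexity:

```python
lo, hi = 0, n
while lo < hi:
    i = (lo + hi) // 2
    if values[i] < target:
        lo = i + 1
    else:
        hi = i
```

Time complexity: O(log n).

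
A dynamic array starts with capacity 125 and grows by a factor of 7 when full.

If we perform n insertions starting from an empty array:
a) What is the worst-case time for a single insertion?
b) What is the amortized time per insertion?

(a) Worst-case single insertion: O(n) -- when the array is full at capacity c, the resize copies all c elements, and c can be Theta(n).
(b) Resizes happen at sizes 125, 875, 6125, ... Total copy cost for n insertions: 125 + 875 + ... = O(n) (geometric series with ratio 1/7). Amortized cost per insertion: O(n)/n = O(1).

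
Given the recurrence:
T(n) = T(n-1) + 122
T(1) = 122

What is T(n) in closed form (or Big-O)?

Unrolling: T(n) = T(n-1) + 122 = T(n-2) + 2*122 = ... = T(1) + (n-1)*122 = 122 + (n-1)*122 = 122n.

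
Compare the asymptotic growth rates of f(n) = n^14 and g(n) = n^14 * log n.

g(n) = n^14 * log n grows faster: extra log n factor -> infinity.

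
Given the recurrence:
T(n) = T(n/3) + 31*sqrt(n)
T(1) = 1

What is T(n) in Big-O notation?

Each level contributes sqrt(n/3^k). Geometric series with ratio 1/sqrt(3) < 1 sums to O(sqrt(n)).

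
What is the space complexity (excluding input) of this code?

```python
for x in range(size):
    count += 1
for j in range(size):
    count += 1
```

Space complexity: O(1).
Only a constant amount of auxiliary storage is used; nothing grows with n.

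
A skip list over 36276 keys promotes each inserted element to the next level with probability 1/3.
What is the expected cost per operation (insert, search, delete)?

Expected number of levels is O(log_3(36276)) = O(log n). A search visits O(1) expected nodes per level over O(log n) levels. Insert/delete are a search plus O(1) pointer updates per level. Expected O(log n) per operation.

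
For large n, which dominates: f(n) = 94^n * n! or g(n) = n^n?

f(n) = 94^n * n! grows faster: by Stirling n! ~ sqrt(2 pi n)(n/e)^n, so 94^n n! / n^n ~ (94/e)^n sqrt(2 pi n) -> infinity since 94/e > 1.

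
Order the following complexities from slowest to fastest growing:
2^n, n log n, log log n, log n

Ordered by growth rate: log log n < log n < n log n < 2^n.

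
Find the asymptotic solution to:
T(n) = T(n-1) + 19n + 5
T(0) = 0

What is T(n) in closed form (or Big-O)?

Dominant term in sum is 19*sum(i, i=1..n) = 19*n*(n+1)/2 = O(n^2).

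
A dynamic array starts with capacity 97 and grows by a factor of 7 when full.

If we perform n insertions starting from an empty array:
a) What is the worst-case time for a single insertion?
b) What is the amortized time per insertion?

(a) Worst-case single insertion: O(n) -- when the array is full at capacity c, the resize copies all c elements, and c can be Theta(n).
(b) Resizes happen at sizes 97, 679, 4753, ... Total copy cost for n insertions: 97 + 679 + ... = O(n) (geometric series with ratio 1/7). Amortized cost per insertion: O(n)/n = O(1).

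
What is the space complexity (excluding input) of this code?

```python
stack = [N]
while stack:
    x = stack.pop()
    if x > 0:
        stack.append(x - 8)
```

Space complexity: O(1).
Only a constant amount of auxiliary storage is used; nothing grows with n.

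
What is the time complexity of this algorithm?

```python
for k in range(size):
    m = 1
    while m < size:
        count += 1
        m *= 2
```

Time complexity: O(n log n).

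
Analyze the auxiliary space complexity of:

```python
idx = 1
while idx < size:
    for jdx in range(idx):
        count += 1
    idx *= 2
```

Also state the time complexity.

Space complexity: O(1).
Only a constant amount of auxiliary storage is used; nothing grows with n.
Time complexity: O(n).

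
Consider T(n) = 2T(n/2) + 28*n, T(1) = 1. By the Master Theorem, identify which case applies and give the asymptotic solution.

a=2, b=2, f(n)=28*n.
log_2(2) = 1, so n^(log_b(a)) = n.
f(n) = Theta(n), so Case 2 applies.
T(n) = Theta(n log n).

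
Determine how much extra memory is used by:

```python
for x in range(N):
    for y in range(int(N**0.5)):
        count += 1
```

Space complexity: O(1).
Only a constant amount of auxiliary storage is used; nothing grows with n.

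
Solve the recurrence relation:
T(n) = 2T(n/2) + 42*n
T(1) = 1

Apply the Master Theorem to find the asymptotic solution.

a=2, b=2, f(n)=42*n. log_2(2) = 1. Case 2: T(n) = O(n log n).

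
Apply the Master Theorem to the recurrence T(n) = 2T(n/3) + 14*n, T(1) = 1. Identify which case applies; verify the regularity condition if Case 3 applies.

a=2, b=3, f(n)=14*n.
log_3(2) = 0.6309 < 1.
f(n) = Omega(n^(0.6309+epsilon)) for some epsilon > 0, so Case 3 is the candidate.
Regularity: a*f(n/b) = 2*14*(n/3)^1 = (2/3)*14*n^1 <= c*f(n) with c = 2/3 < 1. Satisfied.
Case 3: T(n) = Theta(n).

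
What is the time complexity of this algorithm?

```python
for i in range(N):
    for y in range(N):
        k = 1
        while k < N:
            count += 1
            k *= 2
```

Time complexity: O(n^2 log n).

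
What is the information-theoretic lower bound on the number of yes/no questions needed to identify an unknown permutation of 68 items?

There are 68! = 2480035542436830599600990418569171581047399201355367672371710738018221445712183296000000000000000 permutations. Each yes/no question gives at most 1 bit, so at least ceil(log_2(2480035542436830599600990418569171581047399201355367672371710738018221445712183296000000000000000)) = 321 questions are needed.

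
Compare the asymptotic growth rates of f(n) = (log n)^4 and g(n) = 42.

f(n) = (log n)^4 grows faster: any unbounded function dominates a constant.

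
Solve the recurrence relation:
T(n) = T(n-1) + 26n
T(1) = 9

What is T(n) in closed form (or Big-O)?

Unrolling: T(n) = 9 + 26*(2 + 3 + ... + n) = 9 + 26*(n(n+1)/2 - 1) = O(n^2).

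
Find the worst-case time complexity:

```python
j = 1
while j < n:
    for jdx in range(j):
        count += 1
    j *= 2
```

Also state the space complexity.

Time complexity: O(n).
Space complexity: O(1).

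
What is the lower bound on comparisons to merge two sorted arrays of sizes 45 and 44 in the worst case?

Adversary: with |45 - 44| <= 1 the inputs can be fully interleaved so that every adjacent pair in the merged output comes from different arrays. Then each of the 88 adjacent pairs must be directly compared, or the algorithm cannot determine their relative order. Standard merge meets this bound.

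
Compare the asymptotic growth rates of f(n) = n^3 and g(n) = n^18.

g(n) = n^18 grows faster: n^18/n^3 = n^15 -> infinity.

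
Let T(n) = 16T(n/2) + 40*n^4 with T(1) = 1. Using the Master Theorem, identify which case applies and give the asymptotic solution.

a=16, b=2, f(n)=40*n^4.
log_2(16) = 4, so n^(log_b(a)) = n^4.
f(n) = Theta(n^4), so Case 2 applies.
T(n) = Theta(n^4 log n).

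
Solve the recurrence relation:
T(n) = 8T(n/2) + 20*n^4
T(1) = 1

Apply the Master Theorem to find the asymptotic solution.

a=8, b=2, f(n)=20*n^4. log_2(8) = 3 < 4. Case 3: T(n) = O(n^4).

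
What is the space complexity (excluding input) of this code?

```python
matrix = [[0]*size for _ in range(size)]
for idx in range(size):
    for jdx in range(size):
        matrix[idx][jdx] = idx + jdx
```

Space complexity: O(n^2).
A 2D structure of size n x n is allocated.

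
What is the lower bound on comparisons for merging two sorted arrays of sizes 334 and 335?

Adversary argument: with sizes 334 and 335 (differing by at most 1), interleave the two arrays so that every consecutive pair in the output comes from different inputs. Then each of the 668 adjacent output pairs must be directly compared, or the algorithm cannot determine their relative order. So 668 comparisons are necessary; standard merge achieves this.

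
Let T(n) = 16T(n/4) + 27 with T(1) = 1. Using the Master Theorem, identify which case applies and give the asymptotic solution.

a=16, b=4, f(n)=27.
log_4(16) = 2 > 0.
Since f(n) = O(n^0) is polynomially smaller than n^2, Case 1 applies.
T(n) = Theta(n^2).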